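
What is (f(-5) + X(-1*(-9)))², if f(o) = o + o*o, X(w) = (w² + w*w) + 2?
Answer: 33856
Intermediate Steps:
X(w) = 2 + 2*w² (X(w) = (w² + w²) + 2 = 2*w² + 2 = 2 + 2*w²)
f(o) = o + o²
(f(-5) + X(-1*(-9)))² = (-5*(1 - 5) + (2 + 2*(-1*(-9))²))² = (-5*(-4) + (2 + 2*9²))² = (20 + (2 + 2*81))² = (20 + (2 + 162))² = (20 + 164)² = 184² = 33856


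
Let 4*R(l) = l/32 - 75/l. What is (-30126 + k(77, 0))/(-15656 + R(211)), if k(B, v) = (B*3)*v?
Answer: 271214336/140931709 ≈ 1.9244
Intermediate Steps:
R(l) = -75/(4*l) + l/128 (R(l) = (l/32 - 75/l)/4 = (-75/l + l/32)/4 = -75/(4*l) + l/128)
k(B, v) = 3*B*v (k(B, v) = (3*B)*v = 3*B*v)
(-30126 + k(77, 0))/(-15656 + R(211)) = (-30126 + 3*77*0)/(-15656 + (1/128)*(-2400 + 211²)/211) = (-30126 + 0)/(-15656 + (1/128)*(1/211)*(-2400 + 44521)) = -30126/(-15656 + (1/128)*(1/211)*42121) = -30126/(-15656 + 42121/27008) = -30126/(-422795127/27008) = -30126*(-27008/422795127) = 271214336/140931709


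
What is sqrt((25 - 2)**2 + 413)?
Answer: sqrt(942) ≈ 30.692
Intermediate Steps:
sqrt((25 - 2)**2 + 413) = sqrt(23**2 + 413) = sqrt(529 + 413) = sqrt(942)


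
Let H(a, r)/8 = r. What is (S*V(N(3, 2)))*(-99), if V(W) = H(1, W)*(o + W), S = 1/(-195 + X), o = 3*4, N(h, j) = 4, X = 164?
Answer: 50688/31 ≈ 1635.1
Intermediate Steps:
H(a, r) = 8*r
o = 12
S = -1/31 (S = 1/(-195 + 164) = 1/(-31) = -1/31 ≈ -0.032258)
V(W) = 8*W*(12 + W) (V(W) = (8*W)*(12 + W) = 8*W*(12 + W))
(S*V(N(3, 2)))*(-99) = -8*4*(12 + 4)/31*(-99) = -8*4*16/31*(-99) = -1/31*512*(-99) = -512/31*(-99) = 50688/31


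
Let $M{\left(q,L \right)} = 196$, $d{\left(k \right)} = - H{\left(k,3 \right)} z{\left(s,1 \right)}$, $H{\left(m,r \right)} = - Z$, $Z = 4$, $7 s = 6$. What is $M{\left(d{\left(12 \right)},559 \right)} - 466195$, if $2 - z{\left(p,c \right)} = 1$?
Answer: $-465999$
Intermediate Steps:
$s = \frac{6}{7}$ ($s = \frac{1}{7} \cdot 6 = \frac{6}{7} \approx 0.85714$)
$z{\left(p,c \right)} = 1$ ($z{\left(p,c \right)} = 2 - 1 = 1$)
$H{\left(m,r \right)} = -4$ ($H{\left(m,r \right)} = \left(-1\right) 4 = -4$)
$d{\left(k \right)} = 4$ ($d{\left(k \right)} = \left(-1\right) \left(-4\right) 1 = 4 \cdot 1 = 4$)
$M{\left(d{\left(12 \right)},559 \right)} - 466195 = 196 - 466195 = -465999$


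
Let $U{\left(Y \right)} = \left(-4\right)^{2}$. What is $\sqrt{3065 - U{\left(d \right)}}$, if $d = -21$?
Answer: $\sqrt{3049} \approx 55.218$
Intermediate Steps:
$U{\left(Y \right)} = 16$
$\sqrt{3065 - U{\left(d \right)}} = \sqrt{3065 - 16} = \sqrt{3049}$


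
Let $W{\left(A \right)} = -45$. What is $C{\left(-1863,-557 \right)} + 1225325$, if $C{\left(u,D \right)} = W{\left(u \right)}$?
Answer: $1225280$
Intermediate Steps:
$C{\left(u,D \right)} = -45$
$C{\left(-1863,-557 \right)} + 1225325 = -45 + 1225325 = 1225280$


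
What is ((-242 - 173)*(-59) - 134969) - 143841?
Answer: -254325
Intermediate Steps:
((-242 - 173)*(-59) - 134969) - 143841 = (-415*(-59) - 134969) - 143841 = (24485 - 134969) - 143841 = -110484 - 143841 = -254325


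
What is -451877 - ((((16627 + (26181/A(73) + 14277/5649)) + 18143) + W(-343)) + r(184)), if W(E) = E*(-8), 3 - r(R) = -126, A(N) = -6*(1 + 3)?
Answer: -7357734411/15064 ≈ -4.8843e+5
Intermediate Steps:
A(N) = -24 (A(N) = -6*4 = -24)
r(R) = 129 (r(R) = 3 - 1*(-126) = 3 + 126 = 129)
W(E) = -8*E
-451877 - ((((16627 + (26181/A(73) + 14277/5649)) + 18143) + W(-343)) + r(184)) = -451877 - ((((16627 + (26181/(-24) + 14277/5649)) + 18143) - 8*(-343)) + 129) = -451877 - ((((16627 + (26181*(-1/24) + 14277*(1/5649))) + 18143) + 2744) + 129) = -451877 - ((((16627 + (-8727/8 + 4759/1883)) + 18143) + 2744) + 129) = -451877 - ((((16627 - 16394869/15064) + 18143) + 2744) + 129) = -451877 - (((234074259/15064 + 18143) + 2744) + 129) = -451877 - ((507380411/15064 + 2744) + 129) = -451877 - (548716027/15064 + 129) = -451877 - 1*550659283/15064 = -451877 - 550659283/15064 = -7357734411/15064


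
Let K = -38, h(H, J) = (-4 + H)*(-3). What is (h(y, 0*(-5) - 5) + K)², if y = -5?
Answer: 121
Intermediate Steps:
h(H, J) = 12 - 3*H
(h(y, 0*(-5) - 5) + K)² = ((12 - 3*(-5)) - 38)² = ((12 + 15) - 38)² = (27 - 38)² = (-11)² = 121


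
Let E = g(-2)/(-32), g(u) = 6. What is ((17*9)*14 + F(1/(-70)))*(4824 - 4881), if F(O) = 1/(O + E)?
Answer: -13764702/113 ≈ -1.2181e+5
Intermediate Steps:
E = -3/16 (E = 6/(-32) = 6*(-1/32) = -3/16 ≈ -0.18750)
F(O) = 1/(-3/16 + O) (F(O) = 1/(O - 3/16) = 1/(-3/16 + O))
((17*9)*14 + F(1/(-70)))*(4824 - 4881) = ((17*9)*14 + 16/(-3 + 16/(-70)))*(4824 - 4881) = (153*14 + 16/(-3 + 16*(-1/70)))*(-57) = (2142 + 16/(-3 - 8/35))*(-57) = (2142 + 16/(-113/35))*(-57) = (2142 + 16*(-35/113))*(-57) = (2142 - 560/113)*(-57) = (241486/113)*(-57) = -13764702/113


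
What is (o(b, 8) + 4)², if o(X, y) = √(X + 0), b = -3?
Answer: (4 + I*√3)² ≈ 13.0 + 13.856*I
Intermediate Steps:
o(X, y) = √X
(o(b, 8) + 4)² = (√(-3) + 4)² = (I*√3 + 4)² = (4 + I*√3)²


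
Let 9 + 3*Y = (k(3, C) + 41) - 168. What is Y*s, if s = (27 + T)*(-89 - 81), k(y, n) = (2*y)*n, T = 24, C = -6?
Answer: 497080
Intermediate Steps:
k(y, n) = 2*n*y
Y = -172/3 (Y = -3 + ((2*(-6)*3 + 41) - 168)/3 = -3 + ((-36 + 41) - 168)/3 = -3 + (5 - 168)/3 = -3 + (1/3)*(-163) = -3 - 163/3 = -172/3 ≈ -57.333)
s = -8670 (s = (27 + 24)*(-89 - 81) = 51*(-170) = -8670)
Y*s = -172/3*(-8670) = 497080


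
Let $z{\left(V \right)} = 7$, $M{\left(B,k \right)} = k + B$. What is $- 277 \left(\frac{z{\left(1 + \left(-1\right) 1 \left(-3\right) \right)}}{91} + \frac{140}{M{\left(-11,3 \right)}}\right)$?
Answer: $\frac{125481}{26} \approx 4826.2$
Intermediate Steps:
$M{\left(B,k \right)} = B + k$
$- 277 \left(\frac{z{\left(1 + \left(-1\right) 1 \left(-3\right) \right)}}{91} + \frac{140}{M{\left(-11,3 \right)}}\right) = - 277 \left(\frac{7}{91} + \frac{140}{-11 + 3}\right) = - 277 \left(7 \cdot \frac{1}{91} + \frac{140}{-8}\right) = - 277 \left(\frac{1}{13} + 140 \left(- \frac{1}{8}\right)\right) = - 277 \left(\frac{1}{13} - \frac{35}{2}\right) = \left(-277\right) \left(- \frac{453}{26}\right) = \frac{125481}{26}$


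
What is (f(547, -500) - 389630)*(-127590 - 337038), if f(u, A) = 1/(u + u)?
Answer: 99025054946766/547 ≈ 1.8103e+11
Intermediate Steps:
f(u, A) = 1/(2*u)
(f(547, -500) - 389630)*(-127590 - 337038) = ((½)/547 - 389630)*(-127590 - 337038) = ((½)*(1/547) - 389630)*(-464628) = (1/1094 - 389630)*(-464628) = -426255219/1094*(-464628) = 99025054946766/547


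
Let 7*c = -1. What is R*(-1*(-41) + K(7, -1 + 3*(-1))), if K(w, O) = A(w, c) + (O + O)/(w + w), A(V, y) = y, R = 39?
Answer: 10998/7 ≈ 1571.1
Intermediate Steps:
c = -⅐ (c = (⅐)*(-1) = -⅐ ≈ -0.14286)
K(w, O) = -⅐ + O/w (K(w, O) = -⅐ + (O + O)/(w + w) = -⅐ + (2*O)/((2*w)) = -⅐ + (2*O)*(1/(2*w)) = -⅐ + O/w)
R*(-1*(-41) + K(7, -1 + 3*(-1))) = 39*(-1*(-41) + ((-1 + 3*(-1)) - ⅐*7)/7) = 39*(41 + ((-1 - 3) - 1)/7) = 39*(41 + (-4 - 1)/7) = 39*(41 + (⅐)*(-5)) = 39*(41 - 5/7) = 39*(282/7) = 10998/7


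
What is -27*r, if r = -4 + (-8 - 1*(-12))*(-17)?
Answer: 1944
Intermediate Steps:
r = -72 (r = -4 + (-8 + 12)*(-17) = -4 + 4*(-17) = -4 - 68 = -72)
-27*r = -27*(-72) = 1944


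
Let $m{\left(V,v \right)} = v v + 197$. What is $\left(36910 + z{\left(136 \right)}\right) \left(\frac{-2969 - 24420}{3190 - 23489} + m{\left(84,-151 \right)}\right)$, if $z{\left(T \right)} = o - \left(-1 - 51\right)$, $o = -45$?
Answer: $\frac{17235210572347}{20299} \approx 8.4907 \cdot 10^{8}$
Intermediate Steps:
$m{\left(V,v \right)} = 197 + v^{2}$ ($m{\left(V,v \right)} = v^{2} + 197 = 197 + v^{2}$)
$z{\left(T \right)} = 7$ ($z{\left(T \right)} = -45 - \left(-1 - 51\right) = -45 - -52 = -45 + 52 = 7$)
$\left(36910 + z{\left(136 \right)}\right) \left(\frac{-2969 - 24420}{3190 - 23489} + m{\left(84,-151 \right)}\right) = \left(36910 + 7\right) \left(\frac{-2969 - 24420}{3190 - 23489} + \left(197 + \left(-151\right)^{2}\right)\right) = 36917 \left(- \frac{27389}{-20299} + \left(197 + 22801\right)\right) = 36917 \left(\left(-27389\right) \left(- \frac{1}{20299}\right) + 22998\right) = 36917 \left(\frac{27389}{20299} + 22998\right) = 36917 \cdot \frac{466863791}{20299} = \frac{17235210572347}{20299}$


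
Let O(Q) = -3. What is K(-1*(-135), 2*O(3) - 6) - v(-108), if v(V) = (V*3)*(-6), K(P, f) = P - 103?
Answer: -1912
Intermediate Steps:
K(P, f) = -103 + P
v(V) = -18*V (v(V) = (3*V)*(-6) = -18*V)
K(-1*(-135), 2*O(3) - 6) - v(-108) = (-103 - 1*(-135)) - (-18)*(-108) = (-103 + 135) - 1*1944 = 32 - 1944 = -1912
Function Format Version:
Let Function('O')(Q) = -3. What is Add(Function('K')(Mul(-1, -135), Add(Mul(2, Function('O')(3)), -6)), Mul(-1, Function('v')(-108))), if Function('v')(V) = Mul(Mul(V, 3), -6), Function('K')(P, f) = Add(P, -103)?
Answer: -1912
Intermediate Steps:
Function('K')(P, f) = Add(-103, P)
Function('v')(V) = Mul(-18, V) (Function('v')(V) = Mul(Mul(3, V), -6) = Mul(-18, V))
Add(Function('K')(Mul(-1, -135), Add(Mul(2, Function('O')(3)), -6)), Mul(-1, Function('v')(-108))) = Add(Add(-103, Mul(-1, -135)), Mul(-1, Mul(-18, -108))) = Add(Add(-103, 135), Mul(-1, 1944)) = Add(32, -1944) = -1912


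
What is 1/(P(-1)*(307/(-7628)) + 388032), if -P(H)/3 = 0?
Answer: 1/388032 ≈ 2.5771e-6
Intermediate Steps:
P(H) = 0 (P(H) = -3*0 = 0)
1/(P(-1)*(307/(-7628)) + 388032) = 1/(0*(307/(-7628)) + 388032) = 1/(0*(307*(-1/7628)) + 388032) = 1/(0*(-307/7628) + 388032) = 1/(0 + 388032) = 1/388032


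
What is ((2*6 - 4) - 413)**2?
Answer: 164025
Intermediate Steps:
((2*6 - 4) - 413)**2 = ((12 - 4) - 413)**2 = (8 - 413)**2 = (-405)**2 = 164025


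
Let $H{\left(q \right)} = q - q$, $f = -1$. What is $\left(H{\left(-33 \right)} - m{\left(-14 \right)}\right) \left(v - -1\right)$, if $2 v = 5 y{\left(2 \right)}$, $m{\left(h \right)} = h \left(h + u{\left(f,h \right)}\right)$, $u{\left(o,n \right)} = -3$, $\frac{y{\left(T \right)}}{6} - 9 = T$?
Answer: $-39508$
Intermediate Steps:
$y{\left(T \right)} = 54 + 6 T$
$H{\left(q \right)} = 0$
$m{\left(h \right)} = h \left(-3 + h\right)$ ($m{\left(h \right)} = h \left(h - 3\right) = h \left(-3 + h\right)$)
$v = 165$ ($v = \frac{5 \left(54 + 6 \cdot 2\right)}{2} = \frac{5 \left(54 + 12\right)}{2} = \frac{5 \cdot 66}{2} = \frac{1}{2} \cdot 330 = 165$)
$\left(H{\left(-33 \right)} - m{\left(-14 \right)}\right) \left(v - -1\right) = \left(0 - - 14 \left(-3 - 14\right)\right) \left(165 - -1\right) = \left(0 - \left(-14\right) \left(-17\right)\right) \left(165 + 1\right) = \left(0 - 238\right) 166 = \left(-238\right) 166 = -39508$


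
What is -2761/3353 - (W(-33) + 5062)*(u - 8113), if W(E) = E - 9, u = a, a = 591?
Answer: 126610752559/3353 ≈ 3.7760e+7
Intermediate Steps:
u = 591
W(E) = -9 + E
-2761/3353 - (W(-33) + 5062)*(u - 8113) = -2761/3353 - ((-9 - 33) + 5062)*(591 - 8113) = -2761*1/3353 - (-42 + 5062)*(-7522) = -2761/3353 - 5020*(-7522) = -2761/3353 - 1*(-37760440) = -2761/3353 + 37760440 = 126610752559/3353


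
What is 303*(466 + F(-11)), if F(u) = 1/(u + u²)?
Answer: 15532083/110 ≈ 1.4120e+5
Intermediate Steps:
303*(466 + F(-11)) = 303*(466 + 1/((-11)*(1 - 11))) = 303*(466 - 1/11/(-10)) = 303*(466 - 1/11*(-⅒)) = 303*(466 + 1/110) = 303*(51261/110) = 15532083/110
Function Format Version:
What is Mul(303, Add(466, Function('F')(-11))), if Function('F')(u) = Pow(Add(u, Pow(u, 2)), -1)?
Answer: Rational(15532083, 110) ≈ 1.4120e+5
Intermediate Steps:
Mul(303, Add(466, Function('F')(-11))) = Mul(303, Add(466, Mul(Pow(-11, -1), Pow(Add(1, -11), -1)))) = Mul(303, Add(466, Mul(Rational(-1, 11), Pow(-10, -1)))) = Mul(303, Add(466, Mul(Rational(-1, 11), Rational(-1, 10)))) = Mul(303, Add(466, Rational(1, 110))) = Mul(303, Rational(51261, 110)) = Rational(15532083, 110)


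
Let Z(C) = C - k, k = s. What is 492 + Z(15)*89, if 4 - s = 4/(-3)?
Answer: 4057/3 ≈ 1352.3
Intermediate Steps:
s = 16/3 (s = 4 - 4/(-3) = 4 - 4*(-1)/3 = 4 - 1*(-4/3) = 4 + 4/3 = 16/3 ≈ 5.3333)
k = 16/3 ≈ 5.3333
Z(C) = -16/3 + C (Z(C) = C - 1*16/3 = C - 16/3 = -16/3 + C)
492 + Z(15)*89 = 492 + (-16/3 + 15)*89 = 492 + (29/3)*89 = 492 + 2581/3 = 4057/3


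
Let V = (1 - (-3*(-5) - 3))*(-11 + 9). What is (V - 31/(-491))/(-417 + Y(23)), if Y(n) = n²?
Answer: 10833/54992 ≈ 0.19699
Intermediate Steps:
V = 22 (V = (1 - (15 - 3))*(-2) = (1 - 1*12)*(-2) = (1 - 12)*(-2) = -11*(-2) = 22)
(V - 31/(-491))/(-417 + Y(23)) = (22 - 31/(-491))/(-417 + 23²) = (22 - 31*(-1/491))/(-417 + 529) = (22 + 31/491)/112 = (10833/491)*(1/112) = 10833/54992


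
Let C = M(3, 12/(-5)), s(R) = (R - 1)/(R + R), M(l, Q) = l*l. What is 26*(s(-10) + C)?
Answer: 2483/10 ≈ 248.30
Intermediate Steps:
M(l, Q) = l²
s(R) = (-1 + R)/(2*R) (s(R) = (-1 + R)/((2*R)) = (-1 + R)*(1/(2*R)) = (-1 + R)/(2*R))
C = 9 (C = 3² = 9)
26*(s(-10) + C) = 26*((½)*(-1 - 10)/(-10) + 9) = 26*((½)*(-⅒)*(-11) + 9) = 26*(11/20 + 9) = 26*(191/20) = 2483/10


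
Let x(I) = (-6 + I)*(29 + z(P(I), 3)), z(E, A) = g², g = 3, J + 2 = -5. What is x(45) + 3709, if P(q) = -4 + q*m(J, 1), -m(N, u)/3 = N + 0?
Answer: 5191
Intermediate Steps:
J = -7 (J = -2 - 5 = -7)
m(N, u) = -3*N (m(N, u) = -3*(N + 0) = -3*N)
P(q) = -4 + 21*q (P(q) = -4 + q*(-3*(-7)) = -4 + q*21 = -4 + 21*q)
z(E, A) = 9 (z(E, A) = 3² = 9)
x(I) = -228 + 38*I (x(I) = (-6 + I)*(29 + 9) = (-6 + I)*38 = -228 + 38*I)
x(45) + 3709 = (-228 + 38*45) + 3709 = (-228 + 1710) + 3709 = 1482 + 3709 = 5191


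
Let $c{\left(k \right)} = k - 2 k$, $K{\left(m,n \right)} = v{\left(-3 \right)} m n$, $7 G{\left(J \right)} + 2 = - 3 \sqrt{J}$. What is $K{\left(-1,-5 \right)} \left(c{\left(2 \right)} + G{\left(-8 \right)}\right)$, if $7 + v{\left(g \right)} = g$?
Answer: $\frac{800}{7} + \frac{300 i \sqrt{2}}{7} \approx 114.29 + 60.609 i$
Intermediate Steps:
$v{\left(g \right)} = -7 + g$
$G{\left(J \right)} = - \frac{2}{7} - \frac{3 \sqrt{J}}{7}$ ($G{\left(J \right)} = - \frac{2}{7} + \frac{\left(-3\right) \sqrt{J}}{7} = - \frac{2}{7} - \frac{3 \sqrt{J}}{7}$)
$K{\left(m,n \right)} = - 10 m n$ ($K{\left(m,n \right)} = \left(-7 - 3\right) m n = - 10 m n$)
$c{\left(k \right)} = - k$
$K{\left(-1,-5 \right)} \left(c{\left(2 \right)} + G{\left(-8 \right)}\right) = \left(-10\right) \left(-1\right) \left(-5\right) \left(\left(-1\right) 2 - \left(\frac{2}{7} + \frac{3 \sqrt{-8}}{7}\right)\right) = - 50 \left(-2 - \left(\frac{2}{7} + \frac{3 \cdot 2 i \sqrt{2}}{7}\right)\right) = - 50 \left(-2 - \left(\frac{2}{7} + \frac{6 i \sqrt{2}}{7}\right)\right) = - 50 \left(- \frac{16}{7} - \frac{6 i \sqrt{2}}{7}\right) = \frac{800}{7} + \frac{300 i \sqrt{2}}{7}$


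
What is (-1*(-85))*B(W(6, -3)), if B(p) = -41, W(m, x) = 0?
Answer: -3485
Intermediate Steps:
(-1*(-85))*B(W(6, -3)) = -1*(-85)*(-41) = 85*(-41) = -3485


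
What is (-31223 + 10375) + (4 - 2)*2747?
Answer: -15354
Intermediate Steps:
(-31223 + 10375) + (4 - 2)*2747 = -20848 + 2*2747 = -20848 + 5494 = -15354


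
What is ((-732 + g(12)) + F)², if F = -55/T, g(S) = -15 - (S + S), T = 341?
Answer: 571496836/961 ≈ 5.9469e+5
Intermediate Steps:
g(S) = -15 - 2*S
F = -5/31 (F = -55/341 = -55*1/341 = -5/31 ≈ -0.16129)
((-732 + g(12)) + F)² = ((-732 + (-15 - 2*12)) - 5/31)² = ((-732 + (-15 - 24)) - 5/31)² = ((-732 - 39) - 5/31)² = (-771 - 5/31)² = (-23906/31)² = 571496836/961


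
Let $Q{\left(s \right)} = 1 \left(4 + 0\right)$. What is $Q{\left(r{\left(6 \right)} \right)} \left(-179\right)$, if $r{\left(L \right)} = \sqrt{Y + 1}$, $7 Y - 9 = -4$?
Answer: $-716$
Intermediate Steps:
$Y = \frac{5}{7}$ ($Y = \frac{9}{7} + \frac{1}{7} \left(-4\right) = \frac{9}{7} - \frac{4}{7} = \frac{5}{7} \approx 0.71429$)
$r{\left(L \right)} = \frac{2 \sqrt{21}}{7}$ ($r{\left(L \right)} = \sqrt{\frac{5}{7} + 1} = \sqrt{\frac{12}{7}} = \frac{2 \sqrt{21}}{7}$)
$Q{\left(s \right)} = 4$ ($Q{\left(s \right)} = 1 \cdot 4 = 4$)
$Q{\left(r{\left(6 \right)} \right)} \left(-179\right) = 4 \left(-179\right) = -716$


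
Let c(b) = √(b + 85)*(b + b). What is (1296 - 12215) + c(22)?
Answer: -10919 + 44*√107 ≈ -10464.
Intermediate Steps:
c(b) = 2*b*√(85 + b) (c(b) = √(85 + b)*(2*b) = 2*b*√(85 + b))
(1296 - 12215) + c(22) = (1296 - 12215) + 2*22*√(85 + 22) = -10919 + 2*22*√107 = -10919 + 44*√107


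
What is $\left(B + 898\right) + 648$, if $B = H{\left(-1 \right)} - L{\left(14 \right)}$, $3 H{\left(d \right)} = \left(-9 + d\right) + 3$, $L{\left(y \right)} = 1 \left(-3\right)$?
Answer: $\frac{4640}{3} \approx 1546.7$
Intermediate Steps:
$L{\left(y \right)} = -3$
$H{\left(d \right)} = -2 + \frac{d}{3}$ ($H{\left(d \right)} = \frac{\left(-9 + d\right) + 3}{3} = \frac{-6 + d}{3} = -2 + \frac{d}{3}$)
$B = \frac{2}{3}$ ($B = \left(-2 + \frac{1}{3} \left(-1\right)\right) - -3 = \left(-2 - \frac{1}{3}\right) + 3 = - \frac{7}{3} + 3 = \frac{2}{3} \approx 0.66667$)
$\left(B + 898\right) + 648 = \left(\frac{2}{3} + 898\right) + 648 = \frac{2696}{3} + 648 = \frac{4640}{3}$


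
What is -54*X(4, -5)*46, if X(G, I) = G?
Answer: -9936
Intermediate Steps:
-54*X(4, -5)*46 = -54*4*46 = -216*46 = -9936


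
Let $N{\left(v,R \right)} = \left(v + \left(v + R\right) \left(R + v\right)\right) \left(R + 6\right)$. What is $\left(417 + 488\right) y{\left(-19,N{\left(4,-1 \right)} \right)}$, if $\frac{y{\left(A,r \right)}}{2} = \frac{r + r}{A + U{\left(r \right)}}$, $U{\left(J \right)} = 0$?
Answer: $- \frac{235300}{19} \approx -12384.0$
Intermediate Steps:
$N{\left(v,R \right)} = \left(6 + R\right) \left(v + \left(R + v\right)^{2}\right)$ ($N{\left(v,R \right)} = \left(v + \left(R + v\right) \left(R + v\right)\right) \left(6 + R\right) = \left(v + \left(R + v\right)^{2}\right) \left(6 + R\right) = \left(6 + R\right) \left(v + \left(R + v\right)^{2}\right)$)
$y{\left(A,r \right)} = \frac{4 r}{A}$ ($y{\left(A,r \right)} = 2 \frac{r + r}{A + 0} = 2 \frac{2 r}{A} = \frac{4 r}{A}$)
$\left(417 + 488\right) y{\left(-19,N{\left(4,-1 \right)} \right)} = \left(417 + 488\right) \frac{4 \left(6 \cdot 4 + 6 \left(-1 + 4\right)^{2} - 4 - \left(-1 + 4\right)^{2}\right)}{-19} = 905 \cdot 4 \left(24 + 6 \cdot 3^{2} - 4 - 3^{2}\right) \left(- \frac{1}{19}\right) = 905 \cdot 4 \left(24 + 6 \cdot 9 - 4 - 9\right) \left(- \frac{1}{19}\right) = 905 \cdot 4 \left(24 + 54 - 4 - 9\right) \left(- \frac{1}{19}\right) = 905 \cdot 4 \cdot 65 \left(- \frac{1}{19}\right) = 905 \left(- \frac{260}{19}\right) = - \frac{235300}{19}$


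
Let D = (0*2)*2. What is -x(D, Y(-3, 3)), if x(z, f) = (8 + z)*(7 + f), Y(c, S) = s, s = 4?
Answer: -88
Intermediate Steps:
Y(c, S) = 4
D = 0 (D = 0*2 = 0)
x(z, f) = (7 + f)*(8 + z)
-x(D, Y(-3, 3)) = -(56 + 7*0 + 8*4 + 4*0) = -(56 + 0 + 32 + 0) = -1*88 = -88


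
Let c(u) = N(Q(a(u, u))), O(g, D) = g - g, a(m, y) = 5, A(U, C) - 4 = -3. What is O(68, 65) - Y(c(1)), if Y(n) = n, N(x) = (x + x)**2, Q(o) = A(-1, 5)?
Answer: -4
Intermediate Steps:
A(U, C) = 1 (A(U, C) = 4 - 3 = 1)
Q(o) = 1
N(x) = 4*x**2 (N(x) = (2*x)**2 = 4*x**2)
O(g, D) = 0
c(u) = 4 (c(u) = 4*1**2 = 4*1 = 4)
O(68, 65) - Y(c(1)) = 0 - 1*4 = 0 - 4 = -4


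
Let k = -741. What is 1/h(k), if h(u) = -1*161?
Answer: -1/161 ≈ -0.0062112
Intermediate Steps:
h(u) = -161
1/h(k) = 1/(-161) = -1/161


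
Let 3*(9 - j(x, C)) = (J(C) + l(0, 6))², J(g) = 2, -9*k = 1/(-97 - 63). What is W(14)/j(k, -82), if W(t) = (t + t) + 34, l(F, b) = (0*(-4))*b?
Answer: 186/23 ≈ 8.0870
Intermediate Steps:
l(F, b) = 0 (l(F, b) = 0*b = 0)
k = 1/1440 (k = -1/(9*(-97 - 63)) = -⅑/(-160) = -⅑*(-1/160) = 1/1440 ≈ 0.00069444)
W(t) = 34 + 2*t (W(t) = 2*t + 34 = 34 + 2*t)
j(x, C) = 23/3 (j(x, C) = 9 - (2 + 0)²/3 = 9 - ⅓*2² = 9 - ⅓*4 = 9 - 4/3 = 23/3)
W(14)/j(k, -82) = (34 + 2*14)/(23/3) = (34 + 28)*(3/23) = 62*(3/23) = 186/23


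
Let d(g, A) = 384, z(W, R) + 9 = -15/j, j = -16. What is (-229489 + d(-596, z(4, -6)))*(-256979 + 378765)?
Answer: -27901781530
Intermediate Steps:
z(W, R) = -129/16 (z(W, R) = -9 - 15/(-16) = -9 - 15*(-1/16) = -9 + 15/16 = -129/16)
(-229489 + d(-596, z(4, -6)))*(-256979 + 378765) = (-229489 + 384)*(-256979 + 378765) = -229105*121786 = -27901781530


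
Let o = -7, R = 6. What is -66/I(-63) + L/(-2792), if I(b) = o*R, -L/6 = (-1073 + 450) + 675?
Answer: 4112/2443 ≈ 1.6832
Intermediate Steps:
L = -312 (L = -6*((-1073 + 450) + 675) = -6*(-623 + 675) = -6*52 = -312)
I(b) = -42 (I(b) = -7*6 = -42)
-66/I(-63) + L/(-2792) = -66/(-42) - 312/(-2792) = -66*(-1/42) - 312*(-1/2792) = 11/7 + 39/349 = 4112/2443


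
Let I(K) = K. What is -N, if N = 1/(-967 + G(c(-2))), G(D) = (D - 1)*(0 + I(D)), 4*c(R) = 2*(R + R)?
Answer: 1/961 ≈ 0.0010406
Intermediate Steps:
c(R) = R (c(R) = (2*(R + R))/4 = (2*(2*R))/4 = (4*R)/4 = R)
G(D) = D*(-1 + D) (G(D) = (D - 1)*(0 + D) = (-1 + D)*D = D*(-1 + D))
N = -1/961 (N = 1/(-967 - 2*(-1 - 2)) = 1/(-967 - 2*(-3)) = 1/(-967 + 6) = 1/(-961) = -1/961 ≈ -0.0010406)
-N = -1*(-1/961) = 1/961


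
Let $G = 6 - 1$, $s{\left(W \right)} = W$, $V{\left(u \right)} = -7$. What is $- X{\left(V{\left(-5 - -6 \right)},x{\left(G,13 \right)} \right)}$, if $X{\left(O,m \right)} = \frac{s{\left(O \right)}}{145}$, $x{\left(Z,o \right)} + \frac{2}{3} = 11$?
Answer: $\frac{7}{145} \approx 0.048276$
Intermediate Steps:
$G = 5$
$x{\left(Z,o \right)} = \frac{31}{3}$ ($x{\left(Z,o \right)} = - \frac{2}{3} + 11 = \frac{31}{3}$)
$X{\left(O,m \right)} = \frac{O}{145}$
$- X{\left(V{\left(-5 - -6 \right)},x{\left(G,13 \right)} \right)} = - \frac{-7}{145} = \left(-1\right) \left(- \frac{7}{145}\right) = \frac{7}{145}$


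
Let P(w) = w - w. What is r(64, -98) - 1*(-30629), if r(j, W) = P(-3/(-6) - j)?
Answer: 30629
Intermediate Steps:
P(w) = 0
r(j, W) = 0
r(64, -98) - 1*(-30629) = 0 - 1*(-30629) = 0 + 30629 = 30629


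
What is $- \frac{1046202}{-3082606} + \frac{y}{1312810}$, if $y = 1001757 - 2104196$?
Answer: $- \frac{1012460314207}{2023437991430} \approx -0.50037$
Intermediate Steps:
$y = -1102439$ ($y = 1001757 - 2104196 = -1102439$)
$- \frac{1046202}{-3082606} + \frac{y}{1312810} = - \frac{1046202}{-3082606} - \frac{1102439}{1312810} = \left(-1046202\right) \left(- \frac{1}{3082606}\right) - \frac{1102439}{1312810} = \frac{523101}{1541303} - \frac{1102439}{1312810} = - \frac{1012460314207}{2023437991430}$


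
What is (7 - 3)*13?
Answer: 52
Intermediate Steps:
(7 - 3)*13 = 4*13 = 52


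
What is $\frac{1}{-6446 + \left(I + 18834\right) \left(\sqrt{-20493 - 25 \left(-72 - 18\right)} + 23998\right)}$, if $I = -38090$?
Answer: $\frac{i}{2 \left(- 231055967 i + 28884 \sqrt{2027}\right)} \approx -2.1639 \cdot 10^{-9} + 1.2179 \cdot 10^{-11} i$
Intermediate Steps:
$\frac{1}{-6446 + \left(I + 18834\right) \left(\sqrt{-20493 - 25 \left(-72 - 18\right)} + 23998\right)} = \frac{1}{-6446 + \left(-38090 + 18834\right) \left(\sqrt{-20493 - 25 \left(-72 - 18\right)} + 23998\right)} = \frac{1}{-6446 - 19256 \left(\sqrt{-20493 - -2250} + 23998\right)} = \frac{1}{-6446 - 19256 \left(\sqrt{-20493 + 2250} + 23998\right)} = \frac{1}{-6446 - 19256 \left(\sqrt{-18243} + 23998\right)} = \frac{1}{-6446 - 19256 \left(3 i \sqrt{2027} + 23998\right)} = \frac{1}{-6446 - 19256 \left(23998 + 3 i \sqrt{2027}\right)} = \frac{1}{-6446 - \left(462105488 + 57768 i \sqrt{2027}\right)} = \frac{1}{-462111934 - 57768 i \sqrt{2027}}$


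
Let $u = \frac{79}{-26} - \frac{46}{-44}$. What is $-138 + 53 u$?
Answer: $- \frac{34839}{143} \approx -243.63$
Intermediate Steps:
$u = - \frac{285}{143}$ ($u = 79 \left(- \frac{1}{26}\right) - - \frac{23}{22} = - \frac{79}{26} + \frac{23}{22} = - \frac{285}{143} \approx -1.993$)
$-138 + 53 u = -138 + 53 \left(- \frac{285}{143}\right) = -138 - \frac{15105}{143} = - \frac{34839}{143}$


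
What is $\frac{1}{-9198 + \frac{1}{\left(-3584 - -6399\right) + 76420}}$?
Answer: $- \frac{79235}{728803529} \approx -0.00010872$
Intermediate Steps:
$\frac{1}{-9198 + \frac{1}{\left(-3584 - -6399\right) + 76420}} = \frac{1}{-9198 + \frac{1}{\left(-3584 + 6399\right) + 76420}} = \frac{1}{-9198 + \frac{1}{2815 + 76420}} = \frac{1}{-9198 + \frac{1}{79235}} = \frac{1}{- \frac{728803529}{79235}} = - \frac{79235}{728803529}$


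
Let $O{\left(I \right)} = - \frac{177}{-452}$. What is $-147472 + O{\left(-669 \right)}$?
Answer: $- \frac{66657167}{452} \approx -1.4747 \cdot 10^{5}$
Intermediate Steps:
$O{\left(I \right)} = \frac{177}{452}$ ($O{\left(I \right)} = \left(-177\right) \left(- \frac{1}{452}\right) = \frac{177}{452}$)
$-147472 + O{\left(-669 \right)} = -147472 + \frac{177}{452} = - \frac{66657167}{452}$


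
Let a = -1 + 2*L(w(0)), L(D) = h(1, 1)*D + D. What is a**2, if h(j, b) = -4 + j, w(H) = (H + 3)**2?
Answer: 1369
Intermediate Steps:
w(H) = (3 + H)**2
L(D) = -2*D (L(D) = (-4 + 1)*D + D = -3*D + D = -2*D)
a = -37 (a = -1 + 2*(-2*(3 + 0)**2) = -1 + 2*(-2*3**2) = -1 + 2*(-2*9) = -1 + 2*(-18) = -1 - 36 = -37)
a**2 = (-37)**2 = 1369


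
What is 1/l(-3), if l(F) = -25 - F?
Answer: -1/22 ≈ -0.045455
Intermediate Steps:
1/l(-3) = 1/(-25 - 1*(-3)) = 1/(-25 + 3) = 1/(-22) = -1/22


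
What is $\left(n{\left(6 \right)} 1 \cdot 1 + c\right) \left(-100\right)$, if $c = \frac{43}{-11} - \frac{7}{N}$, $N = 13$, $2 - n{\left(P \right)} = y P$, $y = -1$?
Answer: $- \frac{50800}{143} \approx -355.24$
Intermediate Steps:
$n{\left(P \right)} = 2 + P$ ($n{\left(P \right)} = 2 - - P = 2 + P$)
$c = - \frac{636}{143}$ ($c = \frac{43}{-11} - \frac{7}{13} = 43 \left(- \frac{1}{11}\right) - \frac{7}{13} = - \frac{43}{11} - \frac{7}{13} = - \frac{636}{143} \approx -4.4476$)
$\left(n{\left(6 \right)} 1 \cdot 1 + c\right) \left(-100\right) = \left(\left(2 + 6\right) 1 \cdot 1 - \frac{636}{143}\right) \left(-100\right) = \left(8 \cdot 1 \cdot 1 - \frac{636}{143}\right) \left(-100\right) = \left(8 \cdot 1 - \frac{636}{143}\right) \left(-100\right) = \left(8 - \frac{636}{143}\right) \left(-100\right) = \frac{508}{143} \left(-100\right) = - \frac{50800}{143}$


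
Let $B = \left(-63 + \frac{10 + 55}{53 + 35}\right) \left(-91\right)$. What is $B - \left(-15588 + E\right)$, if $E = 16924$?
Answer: $\frac{381021}{88} \approx 4329.8$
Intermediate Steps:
$B = \frac{498589}{88}$ ($B = \left(-63 + \frac{65}{88}\right) \left(-91\right) = \left(- \frac{5479}{88}\right) \left(-91\right) = \frac{498589}{88} \approx 5665.8$)
$B - \left(-15588 + E\right) = \frac{498589}{88} + \left(15588 - 16924\right) = \frac{498589}{88} - 1336 = \frac{381021}{88}$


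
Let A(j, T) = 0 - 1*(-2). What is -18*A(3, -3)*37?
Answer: -1332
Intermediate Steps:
A(j, T) = 2 (A(j, T) = 0 + 2 = 2)
-18*A(3, -3)*37 = -18*2*37 = -36*37 = -1332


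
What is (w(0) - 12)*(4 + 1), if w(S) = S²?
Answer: -60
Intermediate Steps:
(w(0) - 12)*(4 + 1) = (0² - 12)*(4 + 1) = (0 - 12)*5 = -12*5 = -60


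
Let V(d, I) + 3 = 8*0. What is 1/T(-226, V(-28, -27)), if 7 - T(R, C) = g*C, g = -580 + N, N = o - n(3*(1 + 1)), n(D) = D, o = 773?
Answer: 1/568 ≈ 0.0017606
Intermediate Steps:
V(d, I) = -3 (V(d, I) = -3 + 8*0 = -3 + 0 = -3)
N = 767 (N = 773 - 3*(1 + 1) = 773 - 3*2 = 773 - 1*6 = 773 - 6 = 767)
g = 187 (g = -580 + 767 = 187)
T(R, C) = 7 - 187*C
1/T(-226, V(-28, -27)) = 1/(7 - 187*(-3)) = 1/(7 + 561) = 1/568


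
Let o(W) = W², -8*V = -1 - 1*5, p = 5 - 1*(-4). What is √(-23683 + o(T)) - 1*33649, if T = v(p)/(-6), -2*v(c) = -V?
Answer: -33649 + I*√6062847/16 ≈ -33649.0 + 153.89*I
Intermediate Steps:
p = 9 (p = 5 + 4 = 9)
V = ¾ (V = -(-1 - 1*5)/8 = -(-1 - 5)/8 = -⅛*(-6) = ¾ ≈ 0.75000)
v(c) = 3/8 (v(c) = -(-1)*3/(2*4) = -½*(-¾) = 3/8)
T = -1/16 (T = (3/8)/(-6) = (3/8)*(-⅙) = -1/16 ≈ -0.062500)
√(-23683 + o(T)) - 1*33649 = √(-23683 + (-1/16)²) - 1*33649 = √(-23683 + 1/256) - 33649 = √(-6062847/256) - 33649 = I*√6062847/16 - 33649 = -33649 + I*√6062847/16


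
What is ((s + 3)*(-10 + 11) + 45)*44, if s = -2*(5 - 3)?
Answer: 1936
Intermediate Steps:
s = -4 (s = -2*2 = -4)
((s + 3)*(-10 + 11) + 45)*44 = ((-4 + 3)*(-10 + 11) + 45)*44 = (-1*1 + 45)*44 = (-1 + 45)*44 = 44*44 = 1936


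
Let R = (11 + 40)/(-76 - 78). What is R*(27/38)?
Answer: -1377/5852 ≈ -0.23530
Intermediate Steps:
R = -51/154 (R = 51/(-154) = 51*(-1/154) = -51/154 ≈ -0.33117)
R*(27/38) = -1377/(154*38) = -51/154*27/38 = -1377/5852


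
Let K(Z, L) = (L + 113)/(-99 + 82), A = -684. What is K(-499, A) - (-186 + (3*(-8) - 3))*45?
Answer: 163516/17 ≈ 9618.6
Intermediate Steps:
K(Z, L) = -113/17 - L/17 (K(Z, L) = (113 + L)/(-17) = (113 + L)*(-1/17) = -113/17 - L/17)
K(-499, A) - (-186 + (3*(-8) - 3))*45 = (-113/17 - 1/17*(-684)) - (-186 + (3*(-8) - 3))*45 = (-113/17 + 684/17) - (-186 + (-24 - 3))*45 = 571/17 - (-186 - 27)*45 = 571/17 - (-213)*45 = 571/17 - 1*(-9585) = 571/17 + 9585 = 163516/17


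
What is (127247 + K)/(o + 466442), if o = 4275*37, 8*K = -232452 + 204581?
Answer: 990105/4996936 ≈ 0.19814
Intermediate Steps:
K = -27871/8 (K = (-232452 + 204581)/8 = (⅛)*(-27871) = -27871/8 ≈ -3483.9)
o = 158175
(127247 + K)/(o + 466442) = (127247 - 27871/8)/(158175 + 466442) = (990105/8)/624617 = (990105/8)*(1/624617) = 990105/4996936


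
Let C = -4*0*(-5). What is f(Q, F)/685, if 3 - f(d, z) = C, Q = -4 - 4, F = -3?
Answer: 3/685 ≈ 0.0043796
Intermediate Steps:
C = 0 (C = 0*(-5) = 0)
Q = -8
f(d, z) = 3 (f(d, z) = 3 - 1*0 = 3 + 0 = 3)
f(Q, F)/685 = 3/685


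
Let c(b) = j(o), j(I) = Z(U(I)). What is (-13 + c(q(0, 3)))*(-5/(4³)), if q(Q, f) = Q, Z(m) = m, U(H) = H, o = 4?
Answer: 45/64 ≈ 0.70313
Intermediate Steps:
j(I) = I
c(b) = 4
(-13 + c(q(0, 3)))*(-5/(4³)) = (-13 + 4)*(-5/(4³)) = -(-45)/64 = -9*(-5/64) = 45/64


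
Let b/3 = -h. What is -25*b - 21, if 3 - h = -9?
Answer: 879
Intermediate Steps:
h = 12 (h = 3 - 1*(-9) = 3 + 9 = 12)
b = -36 (b = 3*(-1*12) = 3*(-12) = -36)
-25*b - 21 = -25*(-36) - 21 = 900 - 21 = 879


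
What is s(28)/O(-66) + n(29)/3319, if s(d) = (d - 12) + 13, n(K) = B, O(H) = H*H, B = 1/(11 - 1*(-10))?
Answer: 675209/101202948 ≈ 0.0066718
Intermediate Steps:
B = 1/21 (B = 1/(11 + 10) = 1/21 ≈ 0.047619)
O(H) = H²
n(K) = 1/21
s(d) = 1 + d (s(d) = (-12 + d) + 13 = 1 + d)
s(28)/O(-66) + n(29)/3319 = (1 + 28)/((-66)²) + (1/21)/3319 = 29/4356 + (1/21)*(1/3319) = 29*(1/4356) + 1/69699 = 29/4356 + 1/69699 = 675209/101202948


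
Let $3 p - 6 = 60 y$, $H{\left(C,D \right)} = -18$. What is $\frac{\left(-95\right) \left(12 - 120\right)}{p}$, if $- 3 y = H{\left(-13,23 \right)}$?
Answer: $\frac{5130}{61} \approx 84.098$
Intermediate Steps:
$y = 6$ ($y = \left(- \frac{1}{3}\right) \left(-18\right) = 6$)
$p = 122$ ($p = 2 + \frac{60 \cdot 6}{3} = 2 + \frac{1}{3} \cdot 360 = 2 + 120 = 122$)
$\frac{\left(-95\right) \left(12 - 120\right)}{p} = \frac{\left(-95\right) \left(12 - 120\right)}{122} = \left(-95\right) \left(-108\right) \frac{1}{122} = 10260 \cdot \frac{1}{122} = \frac{5130}{61}$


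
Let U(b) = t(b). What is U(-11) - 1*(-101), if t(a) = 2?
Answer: 103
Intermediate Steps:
U(b) = 2
U(-11) - 1*(-101) = 2 - 1*(-101) = 2 + 101 = 103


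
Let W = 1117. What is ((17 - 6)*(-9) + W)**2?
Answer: 1036324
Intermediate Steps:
((17 - 6)*(-9) + W)**2 = ((17 - 6)*(-9) + 1117)**2 = (11*(-9) + 1117)**2 = (-99 + 1117)**2 = 1018**2 = 1036324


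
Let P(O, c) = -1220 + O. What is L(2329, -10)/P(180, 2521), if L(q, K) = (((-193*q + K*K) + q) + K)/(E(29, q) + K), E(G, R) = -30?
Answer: -223539/20800 ≈ -10.747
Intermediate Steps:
L(q, K) = (K + K² - 192*q)/(-30 + K) (L(q, K) = (((-193*q + K*K) + q) + K)/(-30 + K) = (((-193*q + K²) + q) + K)/(-30 + K) = (((K² - 193*q) + q) + K)/(-30 + K) = ((K² - 192*q) + K)/(-30 + K) = (K + K² - 192*q)/(-30 + K))
L(2329, -10)/P(180, 2521) = ((-10 + (-10)² - 192*2329)/(-30 - 10))/(-1220 + 180) = ((-10 + 100 - 447168)/(-40))/(-1040) = -1/40*(-447078)*(-1/1040) = (223539/20)*(-1/1040) = -223539/20800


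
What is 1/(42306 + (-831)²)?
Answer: 1/732867 ≈ 1.3645e-6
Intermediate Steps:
1/(42306 + (-831)²) = 1/(42306 + 690561) = 1/732867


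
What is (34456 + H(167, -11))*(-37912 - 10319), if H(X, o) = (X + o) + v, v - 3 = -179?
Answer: -1660882716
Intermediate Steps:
v = -176 (v = 3 - 179 = -176)
H(X, o) = -176 + X + o (H(X, o) = (X + o) - 176 = -176 + X + o)
(34456 + H(167, -11))*(-37912 - 10319) = (34456 + (-176 + 167 - 11))*(-37912 - 10319) = (34456 - 20)*(-48231) = 34436*(-48231) = -1660882716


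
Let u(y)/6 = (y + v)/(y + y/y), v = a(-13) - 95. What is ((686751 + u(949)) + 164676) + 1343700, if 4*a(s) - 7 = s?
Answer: 417075153/190 ≈ 2.1951e+6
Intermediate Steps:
a(s) = 7/4 + s/4
v = -193/2 (v = (7/4 + (¼)*(-13)) - 95 = (7/4 - 13/4) - 95 = -3/2 - 95 = -193/2 ≈ -96.500)
u(y) = 6*(-193/2 + y)/(1 + y) (u(y) = 6*((y - 193/2)/(y + y/y)) = 6*((-193/2 + y)/(y + 1)) = 6*((-193/2 + y)/(1 + y)) = 6*(-193/2 + y)/(1 + y))
((686751 + u(949)) + 164676) + 1343700 = ((686751 + 3*(-193 + 2*949)/(1 + 949)) + 164676) + 1343700 = ((686751 + 3*(-193 + 1898)/950) + 164676) + 1343700 = ((686751 + 3*(1/950)*1705) + 164676) + 1343700 = ((686751 + 1023/190) + 164676) + 1343700 = (130483713/190 + 164676) + 1343700 = 161772153/190 + 1343700 = 417075153/190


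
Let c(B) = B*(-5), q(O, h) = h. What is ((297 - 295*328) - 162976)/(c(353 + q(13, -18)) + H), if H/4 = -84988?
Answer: 259439/341627 ≈ 0.75942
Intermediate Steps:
c(B) = -5*B
H = -339952 (H = 4*(-84988) = -339952)
((297 - 295*328) - 162976)/(c(353 + q(13, -18)) + H) = ((297 - 295*328) - 162976)/(-5*(353 - 18) - 339952) = ((297 - 96760) - 162976)/(-5*335 - 339952) = (-96463 - 162976)/(-1675 - 339952) = -259439/(-341627) = -259439*(-1/341627) = 259439/341627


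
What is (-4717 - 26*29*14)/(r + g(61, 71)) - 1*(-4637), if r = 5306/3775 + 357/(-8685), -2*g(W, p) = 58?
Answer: 313474516277/60403696 ≈ 5189.7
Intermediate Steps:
g(W, p) = -29 (g(W, p) = -½*58 = -29)
r = 2982329/2185725 (r = 5306*(1/3775) + 357*(-1/8685) = 5306/3775 - 119/2895 = 2982329/2185725 ≈ 1.3645)
(-4717 - 26*29*14)/(r + g(61, 71)) - 1*(-4637) = (-4717 - 26*29*14)/(2982329/2185725 - 29) - 1*(-4637) = (-4717 - 754*14)/(-60403696/2185725) + 4637 = (-4717 - 10556)*(-2185725/60403696) + 4637 = -15273*(-2185725/60403696) + 4637 = 33382577925/60403696 + 4637 = 313474516277/60403696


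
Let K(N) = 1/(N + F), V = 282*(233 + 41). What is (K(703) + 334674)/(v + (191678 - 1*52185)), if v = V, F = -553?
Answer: 50201101/32514150 ≈ 1.5440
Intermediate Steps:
V = 77268 (V = 282*274 = 77268)
v = 77268
K(N) = 1/(-553 + N) (K(N) = 1/(N - 553) = 1/(-553 + N))
(K(703) + 334674)/(v + (191678 - 1*52185)) = (1/(-553 + 703) + 334674)/(77268 + (191678 - 1*52185)) = (1/150 + 334674)/(77268 + (191678 - 52185)) = (1/150 + 334674)/(77268 + 139493) = (50201101/150)/216761 = (50201101/150)*(1/216761) = 50201101/32514150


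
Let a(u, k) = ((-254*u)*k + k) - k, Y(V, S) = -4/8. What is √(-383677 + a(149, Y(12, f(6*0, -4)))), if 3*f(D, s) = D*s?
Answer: I*√364754 ≈ 603.95*I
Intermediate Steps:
f(D, s) = D*s/3 (f(D, s) = (D*s)/3 = D*s/3)
Y(V, S) = -½ (Y(V, S) = -4*⅛ = -½)
a(u, k) = -254*k*u (a(u, k) = (-254*k*u + k) - k = (k - 254*k*u) - k = -254*k*u)
√(-383677 + a(149, Y(12, f(6*0, -4)))) = √(-383677 - 254*(-½)*149) = √(-383677 + 18923) = √(-364754) = I*√364754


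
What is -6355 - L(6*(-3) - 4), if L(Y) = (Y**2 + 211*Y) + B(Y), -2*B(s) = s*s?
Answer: -1955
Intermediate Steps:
B(s) = -s**2/2 (B(s) = -s*s/2 = -s**2/2)
L(Y) = Y**2/2 + 211*Y (L(Y) = (Y**2 + 211*Y) - Y**2/2 = Y**2/2 + 211*Y)
-6355 - L(6*(-3) - 4) = -6355 - (6*(-3) - 4)*(422 + (6*(-3) - 4))/2 = -6355 - (-18 - 4)*(422 + (-18 - 4))/2 = -6355 - (-22)*(422 - 22)/2 = -6355 - (-22)*400/2 = -6355 - 1*(-4400) = -6355 + 4400 = -1955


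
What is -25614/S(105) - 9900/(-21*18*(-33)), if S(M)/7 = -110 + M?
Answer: 230276/315 ≈ 731.04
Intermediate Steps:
S(M) = -770 + 7*M (S(M) = 7*(-110 + M) = -770 + 7*M)
-25614/S(105) - 9900/(-21*18*(-33)) = -25614/(-770 + 7*105) - 9900/(-21*18*(-33)) = -25614/(-770 + 735) - 9900/((-378*(-33))) = -25614/(-35) - 9900/12474 = -25614*(-1/35) - 9900*1/12474 = 25614/35 - 50/63 = 230276/315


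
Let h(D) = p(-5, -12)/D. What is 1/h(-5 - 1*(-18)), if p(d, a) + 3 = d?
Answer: -13/8 ≈ -1.6250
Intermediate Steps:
p(d, a) = -3 + d
h(D) = -8/D (h(D) = (-3 - 5)/D = -8/D)
1/h(-5 - 1*(-18)) = 1/(-8/(-5 - 1*(-18))) = 1/(-8/(-5 + 18)) = 1/(-8/13) = -13/8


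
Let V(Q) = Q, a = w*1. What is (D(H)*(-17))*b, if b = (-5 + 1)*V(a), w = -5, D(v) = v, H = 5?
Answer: -1700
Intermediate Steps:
a = -5 (a = -5*1 = -5)
b = 20 (b = (-5 + 1)*(-5) = -4*(-5) = 20)
(D(H)*(-17))*b = (5*(-17))*20 = -85*20 = -1700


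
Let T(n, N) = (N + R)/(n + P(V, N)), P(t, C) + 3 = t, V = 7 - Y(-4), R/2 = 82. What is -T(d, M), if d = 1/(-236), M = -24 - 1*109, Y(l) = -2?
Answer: -7316/1415 ≈ -5.1703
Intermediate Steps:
R = 164 (R = 2*82 = 164)
V = 9 (V = 7 - 1*(-2) = 7 + 2 = 9)
P(t, C) = -3 + t
M = -133 (M = -24 - 109 = -133)
d = -1/236 ≈ -0.0042373
T(n, N) = (164 + N)/(6 + n) (T(n, N) = (N + 164)/(n + (-3 + 9)) = (164 + N)/(n + 6) = (164 + N)/(6 + n))
-T(d, M) = -(164 - 133)/(6 - 1/236) = -31/1415/236 = -236*31/1415 = -1*7316/1415 = -7316/1415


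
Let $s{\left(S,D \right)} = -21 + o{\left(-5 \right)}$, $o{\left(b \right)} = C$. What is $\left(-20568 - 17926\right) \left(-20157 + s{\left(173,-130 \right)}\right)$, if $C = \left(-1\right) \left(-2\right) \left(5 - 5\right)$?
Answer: $776731932$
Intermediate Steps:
$C = 0$ ($C = 2 \left(5 - 5\right) = 2 \cdot 0 = 0$)
$o{\left(b \right)} = 0$
$s{\left(S,D \right)} = -21$ ($s{\left(S,D \right)} = -21 + 0 = -21$)
$\left(-20568 - 17926\right) \left(-20157 + s{\left(173,-130 \right)}\right) = \left(-20568 - 17926\right) \left(-20157 - 21\right) = \left(-38494\right) \left(-20178\right) = 776731932$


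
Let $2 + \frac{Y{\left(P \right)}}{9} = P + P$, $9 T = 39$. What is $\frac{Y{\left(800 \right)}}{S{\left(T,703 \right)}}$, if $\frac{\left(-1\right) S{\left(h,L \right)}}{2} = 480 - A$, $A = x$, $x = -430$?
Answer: $- \frac{7191}{910} \approx -7.9022$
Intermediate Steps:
$T = \frac{13}{3}$ ($T = \frac{1}{9} \cdot 39 = \frac{13}{3} \approx 4.3333$)
$A = -430$
$Y{\left(P \right)} = -18 + 18 P$ ($Y{\left(P \right)} = -18 + 9 \left(P + P\right) = -18 + 9 \cdot 2 P = -18 + 18 P$)
$S{\left(h,L \right)} = -1820$ ($S{\left(h,L \right)} = - 2 \left(480 - -430\right) = - 2 \left(480 + 430\right) = \left(-2\right) 910 = -1820$)
$\frac{Y{\left(800 \right)}}{S{\left(T,703 \right)}} = \frac{-18 + 18 \cdot 800}{-1820} = \left(-18 + 14400\right) \left(- \frac{1}{1820}\right) = 14382 \left(- \frac{1}{1820}\right) = - \frac{7191}{910}$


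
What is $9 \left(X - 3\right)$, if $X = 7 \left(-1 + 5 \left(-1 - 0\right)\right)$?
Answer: $-405$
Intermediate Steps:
$X = -42$ ($X = 7 \left(-1 + 5 \left(-1 + 0\right)\right) = 7 \left(-1 + 5 \left(-1\right)\right) = 7 \left(-1 - 5\right) = 7 \left(-6\right) = -42$)
$9 \left(X - 3\right) = 9 \left(-42 - 3\right) = 9 \left(-45\right) = -405$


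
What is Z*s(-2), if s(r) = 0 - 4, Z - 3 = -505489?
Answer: 2021944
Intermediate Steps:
Z = -505486 (Z = 3 - 505489 = -505486)
s(r) = -4
Z*s(-2) = -505486*(-4) = 2021944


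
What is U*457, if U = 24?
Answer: 10968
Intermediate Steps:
U*457 = 24*457 = 10968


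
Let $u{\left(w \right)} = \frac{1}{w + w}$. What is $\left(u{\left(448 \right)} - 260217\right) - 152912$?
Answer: $- \frac{370163583}{896} \approx -4.1313 \cdot 10^{5}$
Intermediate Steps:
$u{\left(w \right)} = \frac{1}{2 w}$
$\left(u{\left(448 \right)} - 260217\right) - 152912 = \left(\frac{1}{2 \cdot 448} - 260217\right) - 152912 = \left(\frac{1}{2} \cdot \frac{1}{448} - 260217\right) - 152912 = \left(\frac{1}{896} - 260217\right) - 152912 = - \frac{233154431}{896} - 152912 = - \frac{370163583}{896}$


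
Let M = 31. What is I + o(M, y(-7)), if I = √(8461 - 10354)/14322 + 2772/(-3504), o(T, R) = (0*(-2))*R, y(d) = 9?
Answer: -231/292 + I*√1893/14322 ≈ -0.7911 + 0.0030379*I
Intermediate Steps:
o(T, R) = 0 (o(T, R) = 0*R = 0)
I = -231/292 + I*√1893/14322 (I = √(-1893)*(1/14322) + 2772*(-1/3504) = (I*√1893)*(1/14322) - 231/292 = I*√1893/14322 - 231/292 = -231/292 + I*√1893/14322 ≈ -0.7911 + 0.0030379*I)
I + o(M, y(-7)) = (-231/292 + I*√1893/14322) + 0 = -231/292 + I*√1893/14322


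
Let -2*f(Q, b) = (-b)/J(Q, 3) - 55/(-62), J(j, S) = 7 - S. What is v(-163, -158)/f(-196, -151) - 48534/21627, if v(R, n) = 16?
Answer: -35371370/11512773 ≈ -3.0724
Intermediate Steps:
f(Q, b) = -55/124 + b/8 (f(Q, b) = -((-b)/(7 - 1*3) - 55/(-62))/2 = -((-b)/(7 - 3) - 55*(-1/62))/2 = -(-b/4 + 55/62)/2 = -(55/62 - b/4)/2 = -55/124 + b/8)
v(-163, -158)/f(-196, -151) - 48534/21627 = 16/(-55/124 + (⅛)*(-151)) - 48534/21627 = 16/(-55/124 - 151/8) - 48534*1/21627 = 16/(-4791/248) - 16178/7209 = 16*(-248/4791) - 16178/7209 = -3968/4791 - 16178/7209 = -35371370/11512773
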